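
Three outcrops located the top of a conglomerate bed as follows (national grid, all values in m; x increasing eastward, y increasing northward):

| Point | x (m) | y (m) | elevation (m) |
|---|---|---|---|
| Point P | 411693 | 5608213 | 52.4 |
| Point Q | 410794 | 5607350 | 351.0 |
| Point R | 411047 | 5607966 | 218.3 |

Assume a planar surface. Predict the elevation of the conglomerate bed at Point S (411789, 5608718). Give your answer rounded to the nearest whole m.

Let the plane be z = a·x + b·y + c.
Point Q−Point P: −899a − 863b = 298.6;  Point R−Point P: −646a − 247b = 165.9.
Solving gives a = −0.20694153, b = −0.13042824.
Then c = 52.4 − a·411693 − b·5608213 = 816718.11.
At (411789, 5608718): z = −85216.2 − 731535.2 + 816718.11 = -33.3 m.

-33 m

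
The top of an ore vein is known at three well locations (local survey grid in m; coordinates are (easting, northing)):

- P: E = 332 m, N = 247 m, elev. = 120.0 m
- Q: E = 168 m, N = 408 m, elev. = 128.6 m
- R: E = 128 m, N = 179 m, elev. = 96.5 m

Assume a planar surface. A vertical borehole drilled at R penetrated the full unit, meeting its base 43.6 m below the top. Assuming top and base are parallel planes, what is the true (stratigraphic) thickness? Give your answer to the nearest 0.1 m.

43.1 m

Two edge vectors: P→Q = (-164, 161, 8.6), P→R = (-204, -68, -23.5).
Normal n = (P→Q) × (P→R) = (-3198.7, -5608.4, 43996).
So ∂z/∂E = −n_x/n_z = 0.07270 and ∂z/∂N = −n_y/n_z = 0.12748.
|∇z| = √(a²+b²) = 0.14675, so dip δ = arctan(0.14675) = 8.35°.
True thickness = vertical thickness × cos δ = 43.6 × cos 8.35° = 43.1 m.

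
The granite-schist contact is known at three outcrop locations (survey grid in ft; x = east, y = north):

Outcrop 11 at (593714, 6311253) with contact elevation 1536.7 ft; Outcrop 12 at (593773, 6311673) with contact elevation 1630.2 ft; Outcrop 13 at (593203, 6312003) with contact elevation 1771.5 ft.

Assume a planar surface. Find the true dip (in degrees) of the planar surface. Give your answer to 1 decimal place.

14.7°

Let the plane be z = a·x + b·y + c.
Outcrop 12−Outcrop 11: 59a + 420b = 93.5;  Outcrop 13−Outcrop 11: −511a + 750b = 234.8.
Solving gives a = −0.11006, b = 0.23808.
Gradient magnitude |∇z| = √(a² + b²) = √(0.01211 + 0.05668) = 0.26229.
True dip = arctan(0.26229) = 14.7°, dipping toward SSE (azimuth ≈ 155°).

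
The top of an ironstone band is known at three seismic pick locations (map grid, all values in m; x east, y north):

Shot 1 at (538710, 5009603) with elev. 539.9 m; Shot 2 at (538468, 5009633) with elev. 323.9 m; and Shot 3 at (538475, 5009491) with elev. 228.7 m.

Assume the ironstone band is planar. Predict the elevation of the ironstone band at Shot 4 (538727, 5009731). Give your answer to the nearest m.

649 m

Let the plane be z = a·x + b·y + c.
Shot 2−Shot 1: −242a + 30b = −216;  Shot 3−Shot 1: −235a − 112b = −311.2.
Solving gives a = 0.98167125, b = 0.71881478.
Then c = 539.9 − a·538710 − b·5009603 = −4129272.90.
At (538727, 5009731): z = 528852.8 + 3601068.7 − 4129272.90 = 648.6 m.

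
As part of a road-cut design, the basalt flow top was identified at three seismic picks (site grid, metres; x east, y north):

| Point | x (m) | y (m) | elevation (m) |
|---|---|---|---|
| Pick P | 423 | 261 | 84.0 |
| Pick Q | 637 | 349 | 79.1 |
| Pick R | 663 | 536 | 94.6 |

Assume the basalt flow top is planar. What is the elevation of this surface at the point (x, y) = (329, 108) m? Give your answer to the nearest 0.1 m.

Two edge vectors: Pick P→Pick Q = (214, 88, -4.9), Pick P→Pick R = (240, 275, 10.6).
Normal n = (Pick P→Pick Q) × (Pick P→Pick R) = (2280.3, -3444.4, 37730).
So ∂z/∂x = −n_x/n_z = −0.06044 and ∂z/∂y = −n_y/n_z = 0.09129.
Intercept c from Pick P: 84 + 25.56 − 23.83 = 85.74.
At (329, 108): z = −19.9 + 9.9 + 85.74 = 75.7 m.

75.7 m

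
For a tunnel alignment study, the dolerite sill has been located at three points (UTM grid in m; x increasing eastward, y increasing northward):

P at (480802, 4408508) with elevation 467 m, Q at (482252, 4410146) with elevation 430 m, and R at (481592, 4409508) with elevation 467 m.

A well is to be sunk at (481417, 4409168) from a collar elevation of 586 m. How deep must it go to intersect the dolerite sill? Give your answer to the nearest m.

141 m

Let the plane be z = a·x + b·y + c.
Q−P: 1450a + 1638b = −37;  R−P: 790a + 1000b = 0.
Solving gives a = −0.23720990, b = 0.18739582.
Then c = 467 − a·480802 − b·4408508 = −711617.98.
At (481417, 4409168): z_contact = −114196.9 + 826259.7 − 711617.98 = 444.8 m.
Depth below ground = 586 − 444.8 = 141 m.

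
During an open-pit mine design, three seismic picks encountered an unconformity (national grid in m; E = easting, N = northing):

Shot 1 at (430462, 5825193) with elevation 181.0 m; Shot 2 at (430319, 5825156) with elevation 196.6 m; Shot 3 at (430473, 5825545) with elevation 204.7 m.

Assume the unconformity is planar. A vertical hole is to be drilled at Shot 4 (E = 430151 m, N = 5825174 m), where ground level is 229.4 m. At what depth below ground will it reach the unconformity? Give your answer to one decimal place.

10.1 m

Let the plane be z = a·E + b·N + c.
Shot 2−Shot 1: −143a − 37b = 15.6;  Shot 3−Shot 1: 11a + 352b = 23.7.
Solving gives a = −0.127543111, b = 0.071315268.
Then c = 181 − a·430462 − b·5825193 = −360341.74.
At (430151, 5825174): z_contact = −54862.80 + 415423.84 − 360341.74 = 219.31 m.
Depth below ground = 229.4 − 219.31 = 10.1 m.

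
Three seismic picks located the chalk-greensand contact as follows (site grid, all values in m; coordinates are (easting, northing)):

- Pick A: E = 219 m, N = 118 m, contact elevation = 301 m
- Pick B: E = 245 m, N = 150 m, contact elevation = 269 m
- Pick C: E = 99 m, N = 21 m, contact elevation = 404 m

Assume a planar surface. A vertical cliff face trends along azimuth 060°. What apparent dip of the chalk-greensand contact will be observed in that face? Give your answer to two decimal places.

29.55°

Let the plane be z = a·E + b·N + c.
Pick B−Pick A: 26a + 32b = −32;  Pick C−Pick A: −120a − 97b = 103.
Solving gives a = −0.14568, b = −0.88164.
Unit vector along 060° is (sin 60°, cos 60°) = (0.8660, 0.5000).
Slope in that direction = a·(0.8660) + b·(0.5000) = −0.56698.
Apparent dip = arctan|0.56698| = 29.55° (true dip is 41.8°, so apparent ≤ true as expected).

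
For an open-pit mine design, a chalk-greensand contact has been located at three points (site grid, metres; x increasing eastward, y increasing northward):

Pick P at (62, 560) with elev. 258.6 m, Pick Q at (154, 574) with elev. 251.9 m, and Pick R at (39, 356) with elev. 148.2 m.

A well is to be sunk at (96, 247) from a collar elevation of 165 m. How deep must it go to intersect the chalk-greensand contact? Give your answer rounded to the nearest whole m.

Two edge vectors: Pick P→Pick Q = (92, 14, -6.7), Pick P→Pick R = (-23, -204, -110.4).
Normal n = (Pick P→Pick Q) × (Pick P→Pick R) = (-2912.4, 10310.9, -18446).
So ∂z/∂x = −n_x/n_z = −0.15789 and ∂z/∂y = −n_y/n_z = 0.55898.
Intercept c from Pick P: 258.6 + 9.79 − 313.03 = −44.64.
At (96, 247): z_contact = −15.2 + 138.1 − 44.64 = 78.3 m.
Depth below ground = 165 − 78.3 = 87 m.

87 m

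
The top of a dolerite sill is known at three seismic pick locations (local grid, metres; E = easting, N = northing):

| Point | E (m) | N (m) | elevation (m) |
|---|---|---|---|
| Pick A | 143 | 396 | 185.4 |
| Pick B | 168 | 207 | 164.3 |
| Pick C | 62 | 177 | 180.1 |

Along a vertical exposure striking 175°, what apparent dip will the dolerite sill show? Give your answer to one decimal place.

5.9°

Let the plane be z = a·E + b·N + c.
Pick B−Pick A: 25a − 189b = −21.1;  Pick C−Pick A: −81a − 219b = −5.3.
Solving gives a = −0.17413, b = 0.08861.
Unit vector along 175° is (sin 175°, cos 175°) = (0.0872, -0.9962).
Slope in that direction = a·(0.0872) + b·(-0.9962) = −0.10345.
Apparent dip = arctan|0.10345| = 5.9° (true dip is 11.1°, so apparent ≤ true as expected).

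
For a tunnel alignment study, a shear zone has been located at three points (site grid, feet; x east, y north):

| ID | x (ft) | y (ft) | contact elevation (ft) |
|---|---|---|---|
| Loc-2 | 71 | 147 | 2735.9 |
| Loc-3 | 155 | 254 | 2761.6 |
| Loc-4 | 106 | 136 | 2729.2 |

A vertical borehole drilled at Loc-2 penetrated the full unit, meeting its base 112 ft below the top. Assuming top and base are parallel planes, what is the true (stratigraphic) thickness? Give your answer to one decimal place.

106.5 ft

Let the plane be z = a·x + b·y + c.
Loc-3−Loc-2: 84a + 107b = 25.7;  Loc-4−Loc-2: 35a − 11b = −6.7.
Solving gives a = −0.09300, b = 0.31319.
|∇z| = √(a²+b²) = 0.32671, so dip δ = arctan(0.32671) = 18.09°.
True thickness = vertical thickness × cos δ = 112 × cos 18.09° = 106.5 ft.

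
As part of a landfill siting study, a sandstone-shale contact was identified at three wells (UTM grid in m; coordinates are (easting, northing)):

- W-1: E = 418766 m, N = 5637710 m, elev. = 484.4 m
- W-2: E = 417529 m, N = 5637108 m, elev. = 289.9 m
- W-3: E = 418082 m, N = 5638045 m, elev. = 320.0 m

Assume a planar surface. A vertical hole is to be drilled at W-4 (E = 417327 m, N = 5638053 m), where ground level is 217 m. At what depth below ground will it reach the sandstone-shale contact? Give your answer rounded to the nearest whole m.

48 m

Let the plane be z = a·E + b·N + c.
W-2−W-1: −1237a − 602b = −194.5;  W-3−W-1: −684a + 335b = −164.4.
Solving gives a = 0.19866092, b = −0.08512219.
Then c = 484.4 − a·418766 − b·5637710 = 397186.16.
At (417327, 5638053): z_contact = 82906.6 − 479923.4 + 397186.16 = 169.3 m.
Depth below ground = 217 − 169.3 = 48 m.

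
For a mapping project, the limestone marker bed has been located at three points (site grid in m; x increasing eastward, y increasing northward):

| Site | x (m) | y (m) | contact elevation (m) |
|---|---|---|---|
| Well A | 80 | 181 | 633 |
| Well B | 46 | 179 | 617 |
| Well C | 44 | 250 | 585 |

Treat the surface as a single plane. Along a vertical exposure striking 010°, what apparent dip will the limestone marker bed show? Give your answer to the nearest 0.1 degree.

19.0°

Let the plane be z = a·x + b·y + c.
Well B−Well A: −34a − 2b = −16;  Well C−Well A: −36a + 69b = −48.
Solving gives a = 0.49628, b = −0.43672.
Unit vector along 010° is (sin 10°, cos 10°) = (0.1736, 0.9848).
Slope in that direction = a·(0.1736) + b·(0.9848) = −0.34391.
Apparent dip = arctan|0.34391| = 19.0° (true dip is 33.5°, so apparent ≤ true as expected).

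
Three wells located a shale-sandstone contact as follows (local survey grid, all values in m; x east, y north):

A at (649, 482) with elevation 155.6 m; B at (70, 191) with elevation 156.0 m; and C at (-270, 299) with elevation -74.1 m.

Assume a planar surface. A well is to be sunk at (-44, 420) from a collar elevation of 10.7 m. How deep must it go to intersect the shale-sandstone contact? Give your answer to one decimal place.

91.1 m

Let the plane be z = a·x + b·y + c.
B−A: −579a − 291b = 0.4;  C−A: −919a − 183b = −229.7.
Solving gives a = 0.41441, b = −0.82593.
Then c = 155.6 − a·649 − b·482 = 284.74.
At (-44, 420): z_contact = −18.23 − 346.89 + 284.74 = -80.38 m.
Depth below ground = 10.7 − (-80.38) = 91.1 m.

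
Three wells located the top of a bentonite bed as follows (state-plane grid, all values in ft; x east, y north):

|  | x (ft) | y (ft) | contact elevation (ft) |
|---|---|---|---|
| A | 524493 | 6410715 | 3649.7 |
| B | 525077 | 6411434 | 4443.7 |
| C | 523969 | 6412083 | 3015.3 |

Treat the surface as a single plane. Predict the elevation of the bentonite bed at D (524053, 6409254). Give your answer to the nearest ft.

3016 ft

Let the plane be z = a·x + b·y + c.
B−A: 584a + 719b = 794;  C−A: −524a + 1368b = −634.4.
Solving gives a = 1.31187172, b = 0.03875788.
Then c = 3649.7 − a·524493 − b·6410715 = −932883.56.
At (524053, 6409254): z = 687490.3 + 248409.1 − 932883.56 = 3015.9 ft.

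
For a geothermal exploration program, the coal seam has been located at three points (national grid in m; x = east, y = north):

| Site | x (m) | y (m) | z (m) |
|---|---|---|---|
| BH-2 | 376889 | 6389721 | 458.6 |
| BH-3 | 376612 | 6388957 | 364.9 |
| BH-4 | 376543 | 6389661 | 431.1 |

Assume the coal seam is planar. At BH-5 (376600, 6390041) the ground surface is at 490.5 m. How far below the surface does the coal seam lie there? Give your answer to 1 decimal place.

17.8 m

Let the plane be z = a·x + b·y + c.
BH-3−BH-2: −277a − 764b = −93.7;  BH-4−BH-2: −346a − 60b = −27.5.
Solving gives a = 0.062117518, b = 0.100122314.
Then c = 458.6 − a·376889 − b·6389721 = −662706.46.
At (376600, 6390041): z_contact = 23393.46 + 639785.69 − 662706.46 = 472.69 m.
Depth below ground = 490.5 − 472.69 = 17.8 m.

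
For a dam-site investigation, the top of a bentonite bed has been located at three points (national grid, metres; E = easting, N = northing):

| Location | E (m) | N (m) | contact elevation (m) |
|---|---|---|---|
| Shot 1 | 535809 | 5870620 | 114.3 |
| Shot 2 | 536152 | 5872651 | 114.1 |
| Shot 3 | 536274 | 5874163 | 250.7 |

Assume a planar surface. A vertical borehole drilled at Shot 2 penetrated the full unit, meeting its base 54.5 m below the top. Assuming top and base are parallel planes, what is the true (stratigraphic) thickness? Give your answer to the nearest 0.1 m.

Two edge vectors: Shot 1→Shot 2 = (343, 2031, -0.2), Shot 1→Shot 3 = (465, 3543, 136.4).
Normal n = (Shot 1→Shot 2) × (Shot 1→Shot 3) = (277737, -46878.2, 270834).
So ∂z/∂E = −n_x/n_z = −1.02549 and ∂z/∂N = −n_y/n_z = 0.17309.
|∇z| = √(a²+b²) = 1.03999, so dip δ = arctan(1.03999) = 46.12°.
True thickness = vertical thickness × cos δ = 54.5 × cos 46.12° = 37.8 m.

37.8 m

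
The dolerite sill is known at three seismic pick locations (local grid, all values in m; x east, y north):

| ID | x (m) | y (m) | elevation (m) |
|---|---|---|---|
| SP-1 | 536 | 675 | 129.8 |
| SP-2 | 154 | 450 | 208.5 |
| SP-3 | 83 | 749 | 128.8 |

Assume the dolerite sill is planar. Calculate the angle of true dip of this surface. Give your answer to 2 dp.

15.65°

Let the plane be z = a·x + b·y + c.
SP-2−SP-1: −382a − 225b = 78.7;  SP-3−SP-1: −453a + 74b = −1.
Solving gives a = −0.04300, b = −0.27677.
Gradient magnitude |∇z| = √(a² + b²) = √(0.00185 + 0.07660) = 0.28009.
True dip = arctan(0.28009) = 15.65°, dipping toward N (azimuth ≈ 009°).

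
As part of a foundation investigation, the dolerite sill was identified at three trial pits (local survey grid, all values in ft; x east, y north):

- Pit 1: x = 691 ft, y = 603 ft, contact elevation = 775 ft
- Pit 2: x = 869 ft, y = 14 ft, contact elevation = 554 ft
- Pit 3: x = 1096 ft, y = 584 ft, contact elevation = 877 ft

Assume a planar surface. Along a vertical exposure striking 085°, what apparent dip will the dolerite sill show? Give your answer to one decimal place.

Two edge vectors: Pit 1→Pit 2 = (178, -589, -221), Pit 1→Pit 3 = (405, -19, 102).
Normal n = (Pit 1→Pit 2) × (Pit 1→Pit 3) = (-64277, -107661, 235163).
So ∂z/∂x = −n_x/n_z = 0.27333 and ∂z/∂y = −n_y/n_z = 0.45781.
Unit vector along 085° is (sin 85°, cos 85°) = (0.9962, 0.0872).
Slope in that direction = a·(0.9962) + b·(0.0872) = 0.31219.
Apparent dip = arctan|0.31219| = 17.3° (true dip is 28.1°, so apparent ≤ true as expected).

17.3°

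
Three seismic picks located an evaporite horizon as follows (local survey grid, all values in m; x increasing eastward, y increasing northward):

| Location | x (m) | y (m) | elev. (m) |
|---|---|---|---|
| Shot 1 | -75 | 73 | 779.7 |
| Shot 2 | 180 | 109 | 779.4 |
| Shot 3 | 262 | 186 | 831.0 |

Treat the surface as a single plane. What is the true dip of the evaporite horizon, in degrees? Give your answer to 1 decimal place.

Let the plane be z = a·x + b·y + c.
Shot 2−Shot 1: 255a + 36b = −0.3;  Shot 3−Shot 1: 337a + 113b = 51.3.
Solving gives a = −0.11273, b = 0.79018.
Gradient magnitude |∇z| = √(a² + b²) = √(0.01271 + 0.62439) = 0.79818.
True dip = arctan(0.79818) = 38.6°, dipping toward S (azimuth ≈ 172°).

38.6°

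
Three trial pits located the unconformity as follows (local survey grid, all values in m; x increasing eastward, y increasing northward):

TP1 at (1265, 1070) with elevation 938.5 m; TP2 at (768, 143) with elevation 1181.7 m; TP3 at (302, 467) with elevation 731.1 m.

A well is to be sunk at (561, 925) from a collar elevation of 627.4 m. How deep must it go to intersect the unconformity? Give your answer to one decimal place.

Let the plane be z = a·x + b·y + c.
TP2−TP1: −497a − 927b = 243.2;  TP3−TP1: −963a − 603b = −207.4.
Solving gives a = 0.571507, b = −0.568758.
Then c = 938.5 − a·1265 − b·1070 = 824.12.
At (561, 925): z_contact = 320.62 − 526.10 + 824.12 = 618.63 m.
Depth below ground = 627.4 − 618.63 = 8.8 m.

8.8 m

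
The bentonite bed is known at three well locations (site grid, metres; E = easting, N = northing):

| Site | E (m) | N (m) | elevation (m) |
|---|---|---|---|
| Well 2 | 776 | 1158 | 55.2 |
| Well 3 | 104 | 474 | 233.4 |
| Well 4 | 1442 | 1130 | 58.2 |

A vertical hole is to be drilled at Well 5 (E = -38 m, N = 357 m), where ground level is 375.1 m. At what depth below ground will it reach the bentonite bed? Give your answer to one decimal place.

111.1 m

Let the plane be z = a·E + b·N + c.
Well 3−Well 2: −672a − 684b = 178.2;  Well 4−Well 2: 666a − 28b = 3.
Solving gives a = −0.006193, b = −0.254442.
Then c = 55.2 − a·776 − b·1158 = 354.65.
At (-38, 357): z_contact = 0.24 − 90.84 + 354.65 = 264.05 m.
Depth below ground = 375.1 − 264.05 = 111.1 m.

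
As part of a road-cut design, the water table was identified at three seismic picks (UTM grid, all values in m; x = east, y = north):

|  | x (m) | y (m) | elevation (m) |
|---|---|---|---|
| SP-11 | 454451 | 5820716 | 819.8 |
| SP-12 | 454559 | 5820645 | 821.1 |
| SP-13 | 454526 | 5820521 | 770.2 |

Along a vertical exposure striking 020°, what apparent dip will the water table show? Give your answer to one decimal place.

Let the plane be z = a·x + b·y + c.
SP-12−SP-11: 108a − 71b = 1.3;  SP-13−SP-11: 75a − 195b = −49.6.
Solving gives a = 0.23992, b = 0.34663.
Unit vector along 020° is (sin 20°, cos 20°) = (0.3420, 0.9397).
Slope in that direction = a·(0.3420) + b·(0.9397) = 0.40779.
Apparent dip = arctan|0.40779| = 22.2° (true dip is 22.9°, so apparent ≤ true as expected).

22.2°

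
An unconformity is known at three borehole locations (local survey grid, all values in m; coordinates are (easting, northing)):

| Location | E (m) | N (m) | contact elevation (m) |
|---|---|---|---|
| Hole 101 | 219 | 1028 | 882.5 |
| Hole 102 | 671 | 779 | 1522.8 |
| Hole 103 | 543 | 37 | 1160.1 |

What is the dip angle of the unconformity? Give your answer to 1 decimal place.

Two edge vectors: Hole 101→Hole 102 = (452, -249, 640.3), Hole 101→Hole 103 = (324, -991, 277.6).
Normal n = (Hole 101→Hole 102) × (Hole 101→Hole 103) = (565414.9, 81982, -367256).
So ∂z/∂E = −n_x/n_z = 1.53957 and ∂z/∂N = −n_y/n_z = 0.22323.
Gradient magnitude |∇z| = √(a² + b²) = √(2.37026 + 0.04983) = 1.55567.
True dip = arctan(1.55567) = 57.3°, dipping toward W (azimuth ≈ 262°).

57.3°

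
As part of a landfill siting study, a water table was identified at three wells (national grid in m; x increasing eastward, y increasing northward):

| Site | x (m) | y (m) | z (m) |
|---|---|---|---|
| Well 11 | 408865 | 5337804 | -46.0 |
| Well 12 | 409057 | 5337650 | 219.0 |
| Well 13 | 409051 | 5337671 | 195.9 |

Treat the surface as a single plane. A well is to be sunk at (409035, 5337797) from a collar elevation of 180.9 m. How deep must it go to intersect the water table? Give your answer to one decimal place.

110.7 m

Two edge vectors: Well 11→Well 12 = (192, -154, 265), Well 11→Well 13 = (186, -133, 241.9).
Normal n = (Well 11→Well 12) × (Well 11→Well 13) = (-2007.6, 2845.2, 3108).
So ∂z/∂x = −n_x/n_z = 0.645945946 and ∂z/∂y = −n_y/n_z = −0.915444015.
Intercept c from Well 11: -46 − 264104.69 + 4886460.73 = 4622310.04.
At (409035, 5337797): z_contact = 264214.50 − 4886454.32 + 4622310.04 = 70.22 m.
Depth below ground = 180.9 − 70.22 = 110.7 m.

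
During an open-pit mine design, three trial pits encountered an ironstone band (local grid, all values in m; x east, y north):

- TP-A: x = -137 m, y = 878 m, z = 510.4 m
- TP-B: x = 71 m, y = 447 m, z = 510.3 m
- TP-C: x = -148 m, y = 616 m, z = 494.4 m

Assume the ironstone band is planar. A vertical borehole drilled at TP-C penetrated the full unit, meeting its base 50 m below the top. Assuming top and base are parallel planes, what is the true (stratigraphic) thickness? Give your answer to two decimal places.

49.59 m

Two edge vectors: TP-A→TP-B = (208, -431, -0.1), TP-A→TP-C = (-11, -262, -16).
Normal n = (TP-A→TP-B) × (TP-A→TP-C) = (6869.8, 3329.1, -59237).
So ∂z/∂x = −n_x/n_z = 0.11597 and ∂z/∂y = −n_y/n_z = 0.05620.
|∇z| = √(a²+b²) = 0.12887, so dip δ = arctan(0.12887) = 7.34°.
True thickness = vertical thickness × cos δ = 50 × cos 7.34° = 49.59 m.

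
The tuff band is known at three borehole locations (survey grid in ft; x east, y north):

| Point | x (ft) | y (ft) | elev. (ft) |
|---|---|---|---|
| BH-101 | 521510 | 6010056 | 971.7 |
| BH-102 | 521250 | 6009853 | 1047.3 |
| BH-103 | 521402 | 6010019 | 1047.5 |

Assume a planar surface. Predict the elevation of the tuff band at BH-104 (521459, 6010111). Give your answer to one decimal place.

1075.5 ft

Two edge vectors: BH-101→BH-102 = (-260, -203, 75.6), BH-101→BH-103 = (-108, -37, 75.8).
Normal n = (BH-101→BH-102) × (BH-101→BH-103) = (-12590.2, 11543.2, -12304).
So ∂z/∂x = −n_x/n_z = −1.023260728 and ∂z/∂y = −n_y/n_z = 0.938166450.
Intercept c from BH-101: 971.7 + 533640.70 − 5638432.90 = −5103820.50.
At (521459, 6010111): z = −533588.5 + 5638484.5 − 5103820.50 = 1075.5 ft.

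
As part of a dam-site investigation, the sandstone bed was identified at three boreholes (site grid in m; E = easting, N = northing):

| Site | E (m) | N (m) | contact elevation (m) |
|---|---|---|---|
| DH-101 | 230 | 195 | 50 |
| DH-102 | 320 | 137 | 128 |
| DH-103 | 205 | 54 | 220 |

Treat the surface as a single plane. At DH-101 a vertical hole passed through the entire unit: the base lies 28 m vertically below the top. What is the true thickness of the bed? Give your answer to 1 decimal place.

Let the plane be z = a·E + b·N + c.
DH-102−DH-101: 90a − 58b = 78;  DH-103−DH-101: −25a − 141b = 170.
Solving gives a = 0.08048, b = −1.21994.
|∇z| = √(a²+b²) = 1.22260, so dip δ = arctan(1.22260) = 50.72°.
True thickness = vertical thickness × cos δ = 28 × cos 50.72° = 17.7 m.

17.7 m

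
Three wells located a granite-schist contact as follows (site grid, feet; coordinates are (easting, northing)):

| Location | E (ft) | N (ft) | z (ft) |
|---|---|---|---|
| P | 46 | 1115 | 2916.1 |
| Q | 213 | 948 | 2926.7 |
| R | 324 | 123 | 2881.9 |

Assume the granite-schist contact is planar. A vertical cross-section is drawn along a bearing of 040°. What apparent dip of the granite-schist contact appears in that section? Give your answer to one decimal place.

Let the plane be z = a·E + b·N + c.
Q−P: 167a − 167b = 10.6;  R−P: 278a − 992b = −34.2.
Solving gives a = 0.13609, b = 0.07261.
Unit vector along 040° is (sin 40°, cos 40°) = (0.6428, 0.7660).
Slope in that direction = a·(0.6428) + b·(0.7660) = 0.14310.
Apparent dip = arctan|0.14310| = 8.1° (true dip is 8.8°, so apparent ≤ true as expected).

8.1°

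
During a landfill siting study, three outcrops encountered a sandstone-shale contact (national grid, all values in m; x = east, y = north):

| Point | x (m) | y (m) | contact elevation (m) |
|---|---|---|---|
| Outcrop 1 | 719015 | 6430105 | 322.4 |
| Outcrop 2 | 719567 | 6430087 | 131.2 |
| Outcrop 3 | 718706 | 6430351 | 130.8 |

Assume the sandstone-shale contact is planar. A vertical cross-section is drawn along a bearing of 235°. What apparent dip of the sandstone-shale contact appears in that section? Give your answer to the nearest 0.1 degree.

46.2°

Two edge vectors: Outcrop 1→Outcrop 2 = (552, -18, -191.2), Outcrop 1→Outcrop 3 = (-309, 246, -191.6).
Normal n = (Outcrop 1→Outcrop 2) × (Outcrop 1→Outcrop 3) = (50484, 164844, 130230).
So ∂z/∂x = −n_x/n_z = −0.38765 and ∂z/∂y = −n_y/n_z = −1.26579.
Unit vector along 235° is (sin 235°, cos 235°) = (-0.8192, -0.5736).
Slope in that direction = a·(-0.8192) + b·(-0.5736) = 1.04357.
Apparent dip = arctan|1.04357| = 46.2° (true dip is 52.9°, so apparent ≤ true as expected).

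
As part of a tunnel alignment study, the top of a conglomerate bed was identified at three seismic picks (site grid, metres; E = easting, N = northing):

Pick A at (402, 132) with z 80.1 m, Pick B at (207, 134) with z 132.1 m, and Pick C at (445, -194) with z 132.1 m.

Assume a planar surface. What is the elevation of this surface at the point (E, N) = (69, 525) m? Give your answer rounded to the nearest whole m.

Let the plane be z = a·E + b·N + c.
Pick B−Pick A: −195a + 2b = 52;  Pick C−Pick A: 43a − 326b = 52.
Solving gives a = −0.26867, b = −0.19495.
Then c = 80.1 − a·402 − b·132 = 213.84.
At (69, 525): z = −18.5 − 102.3 + 213.84 = 93.0 m.

93 m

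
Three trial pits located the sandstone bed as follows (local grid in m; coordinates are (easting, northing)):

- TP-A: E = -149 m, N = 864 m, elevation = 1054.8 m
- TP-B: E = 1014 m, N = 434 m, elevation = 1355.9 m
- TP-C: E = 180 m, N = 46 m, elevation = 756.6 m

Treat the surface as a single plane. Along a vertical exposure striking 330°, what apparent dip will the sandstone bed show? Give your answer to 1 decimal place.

Let the plane be z = a·E + b·N + c.
TP-B−TP-A: 1163a − 430b = 301.1;  TP-C−TP-A: 329a − 818b = −298.2.
Solving gives a = 0.46246, b = 0.55055.
Unit vector along 330° is (sin 330°, cos 330°) = (-0.5000, 0.8660).
Slope in that direction = a·(-0.5000) + b·(0.8660) = 0.24556.
Apparent dip = arctan|0.24556| = 13.8° (true dip is 35.7°, so apparent ≤ true as expected).

13.8°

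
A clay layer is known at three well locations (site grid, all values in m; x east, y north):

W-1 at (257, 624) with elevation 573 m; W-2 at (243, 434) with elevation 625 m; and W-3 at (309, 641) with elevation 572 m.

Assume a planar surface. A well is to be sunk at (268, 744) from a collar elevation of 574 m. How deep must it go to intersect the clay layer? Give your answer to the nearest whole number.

34 m

Two edge vectors: W-1→W-2 = (-14, -190, 52), W-1→W-3 = (52, 17, -1).
Normal n = (W-1→W-2) × (W-1→W-3) = (-694, 2690, 9642).
So ∂z/∂x = −n_x/n_z = 0.07198 and ∂z/∂y = −n_y/n_z = −0.27899.
Intercept c from W-1: 573 − 18.50 + 174.09 = 728.59.
At (268, 744): z_contact = 19.3 − 207.6 + 728.59 = 540.3 m.
Depth below ground = 574 − 540.3 = 34 m.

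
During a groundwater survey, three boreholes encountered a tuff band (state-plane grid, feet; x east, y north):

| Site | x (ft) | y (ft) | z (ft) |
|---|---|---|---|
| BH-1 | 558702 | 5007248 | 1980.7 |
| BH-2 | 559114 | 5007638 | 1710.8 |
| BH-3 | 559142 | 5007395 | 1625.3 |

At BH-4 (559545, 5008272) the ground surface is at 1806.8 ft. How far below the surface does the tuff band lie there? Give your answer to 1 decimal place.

322.0 ft

Two edge vectors: BH-1→BH-2 = (412, 390, -269.9), BH-1→BH-3 = (440, 147, -355.4).
Normal n = (BH-1→BH-2) × (BH-1→BH-3) = (-98930.7, 27668.8, -111036).
So ∂z/∂x = −n_x/n_z = −0.890978602 and ∂z/∂y = −n_y/n_z = 0.249187651.
Intercept c from BH-1: 1980.7 + 497791.53 − 1247744.37 = −747972.14.
At (559545, 5008272): z_contact = −498542.62 + 1247999.53 − 747972.14 = 1484.77 ft.
Depth below ground = 1806.8 − 1484.77 = 322.0 ft.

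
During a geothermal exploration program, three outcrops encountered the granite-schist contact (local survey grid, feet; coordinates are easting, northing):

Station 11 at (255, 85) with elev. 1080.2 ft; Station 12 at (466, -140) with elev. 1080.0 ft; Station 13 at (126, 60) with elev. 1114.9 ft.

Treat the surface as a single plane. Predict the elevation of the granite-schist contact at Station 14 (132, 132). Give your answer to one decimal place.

Two edge vectors: Station 11→Station 12 = (211, -225, -0.2), Station 11→Station 13 = (-129, -25, 34.7).
Normal n = (Station 11→Station 12) × (Station 11→Station 13) = (-7812.5, -7295.9, -34300).
So ∂z/∂easting = −n_x/n_z = −0.22777 and ∂z/∂northing = −n_y/n_z = −0.21271.
Intercept c from Station 11: 1080.2 + 58.08 + 18.08 = 1156.36.
At (132, 132): z = −30.1 − 28.1 + 1156.36 = 1098.2 ft.

1098.2 ft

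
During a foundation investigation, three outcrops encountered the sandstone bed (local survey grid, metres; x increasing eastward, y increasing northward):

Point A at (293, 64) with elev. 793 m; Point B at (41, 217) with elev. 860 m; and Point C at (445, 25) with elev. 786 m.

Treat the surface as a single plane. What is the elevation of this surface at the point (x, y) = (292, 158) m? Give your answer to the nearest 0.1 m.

851.8 m

Let the plane be z = a·x + b·y + c.
Point B−Point A: −252a + 153b = 67;  Point C−Point A: 152a − 39b = −7.
Solving gives a = 0.11483, b = 0.62705.
Then c = 793 − a·293 − b·64 = 719.22.
At (292, 158): z = 33.5 + 99.1 + 719.22 = 851.8 m.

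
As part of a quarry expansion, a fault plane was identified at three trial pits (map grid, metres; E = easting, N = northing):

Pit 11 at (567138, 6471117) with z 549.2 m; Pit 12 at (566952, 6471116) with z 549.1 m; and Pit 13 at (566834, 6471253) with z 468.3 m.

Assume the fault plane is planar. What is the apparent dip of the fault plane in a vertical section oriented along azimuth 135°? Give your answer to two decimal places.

22.66°

Two edge vectors: Pit 11→Pit 12 = (-186, -1, -0.1), Pit 11→Pit 13 = (-304, 136, -80.9).
Normal n = (Pit 11→Pit 12) × (Pit 11→Pit 13) = (94.5, -15017, -25600).
So ∂z/∂E = −n_x/n_z = 0.00369 and ∂z/∂N = −n_y/n_z = −0.58660.
Unit vector along 135° is (sin 135°, cos 135°) = (0.7071, -0.7071).
Slope in that direction = a·(0.7071) + b·(-0.7071) = 0.41740.
Apparent dip = arctan|0.41740| = 22.66° (true dip is 30.4°, so apparent ≤ true as expected).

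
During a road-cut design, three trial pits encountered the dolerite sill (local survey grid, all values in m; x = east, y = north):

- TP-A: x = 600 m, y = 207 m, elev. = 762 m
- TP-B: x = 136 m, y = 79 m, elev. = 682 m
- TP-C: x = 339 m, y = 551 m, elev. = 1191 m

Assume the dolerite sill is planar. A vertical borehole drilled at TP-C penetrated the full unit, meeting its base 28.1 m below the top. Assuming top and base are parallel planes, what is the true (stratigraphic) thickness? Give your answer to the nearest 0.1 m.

18.5 m

Let the plane be z = a·x + b·y + c.
TP-B−TP-A: −464a − 128b = −80;  TP-C−TP-A: −261a + 344b = 429.
Solving gives a = −0.14191, b = 1.13942.
|∇z| = √(a²+b²) = 1.14823, so dip δ = arctan(1.14823) = 48.95°.
True thickness = vertical thickness × cos δ = 28.1 × cos 48.95° = 18.5 m.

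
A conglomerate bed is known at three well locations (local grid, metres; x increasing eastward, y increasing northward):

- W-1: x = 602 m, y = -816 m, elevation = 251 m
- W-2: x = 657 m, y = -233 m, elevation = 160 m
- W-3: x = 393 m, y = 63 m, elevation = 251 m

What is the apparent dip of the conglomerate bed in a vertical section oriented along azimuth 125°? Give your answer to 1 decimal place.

Let the plane be z = a·x + b·y + c.
W-2−W-1: 55a + 583b = −91;  W-3−W-1: −209a + 879b = 0.
Solving gives a = −0.46999, b = −0.11175.
Unit vector along 125° is (sin 125°, cos 125°) = (0.8192, -0.5736).
Slope in that direction = a·(0.8192) + b·(-0.5736) = −0.32090.
Apparent dip = arctan|0.32090| = 17.8° (true dip is 25.8°, so apparent ≤ true as expected).

17.8°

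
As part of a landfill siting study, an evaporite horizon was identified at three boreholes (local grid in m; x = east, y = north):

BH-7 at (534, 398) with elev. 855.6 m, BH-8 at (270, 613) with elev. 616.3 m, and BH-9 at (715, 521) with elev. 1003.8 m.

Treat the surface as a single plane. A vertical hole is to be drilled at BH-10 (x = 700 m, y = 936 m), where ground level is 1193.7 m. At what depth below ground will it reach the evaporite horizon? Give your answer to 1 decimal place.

227.1 m

Two edge vectors: BH-7→BH-8 = (-264, 215, -239.3), BH-7→BH-9 = (181, 123, 148.2).
Normal n = (BH-7→BH-8) × (BH-7→BH-9) = (61296.9, -4188.5, -71387).
So ∂z/∂x = −n_x/n_z = 0.85866 and ∂z/∂y = −n_y/n_z = −0.05867.
Intercept c from BH-7: 855.6 − 458.52 + 23.35 = 420.43.
At (700, 936): z_contact = 601.06 − 54.92 + 420.43 = 966.57 m.
Depth below ground = 1193.7 − 966.57 = 227.1 m.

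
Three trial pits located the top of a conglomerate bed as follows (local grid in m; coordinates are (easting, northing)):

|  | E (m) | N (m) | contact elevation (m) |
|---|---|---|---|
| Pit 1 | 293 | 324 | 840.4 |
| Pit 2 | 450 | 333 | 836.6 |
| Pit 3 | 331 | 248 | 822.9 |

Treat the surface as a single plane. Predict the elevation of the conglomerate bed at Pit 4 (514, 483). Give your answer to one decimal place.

Let the plane be z = a·E + b·N + c.
Pit 2−Pit 1: 157a + 9b = −3.8;  Pit 3−Pit 1: 38a − 76b = −17.5.
Solving gives a = −0.03636, b = 0.21208.
Then c = 840.4 − a·293 − b·324 = 782.34.
At (514, 483): z = −18.7 + 102.4 + 782.34 = 866.1 m.

866.1 m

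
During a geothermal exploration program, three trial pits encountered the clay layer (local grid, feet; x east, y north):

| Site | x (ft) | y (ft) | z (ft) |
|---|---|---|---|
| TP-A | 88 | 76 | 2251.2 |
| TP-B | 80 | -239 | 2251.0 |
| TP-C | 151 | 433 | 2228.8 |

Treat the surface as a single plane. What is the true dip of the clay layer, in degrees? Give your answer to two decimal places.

Let the plane be z = a·x + b·y + c.
TP-B−TP-A: −8a − 315b = −0.2;  TP-C−TP-A: 63a + 357b = −22.4.
Solving gives a = −0.41953, b = 0.01129.
Gradient magnitude |∇z| = √(a² + b²) = √(0.17601 + 0.00013) = 0.41968.
True dip = arctan(0.41968) = 22.77°, dipping toward E (azimuth ≈ 092°).

22.77°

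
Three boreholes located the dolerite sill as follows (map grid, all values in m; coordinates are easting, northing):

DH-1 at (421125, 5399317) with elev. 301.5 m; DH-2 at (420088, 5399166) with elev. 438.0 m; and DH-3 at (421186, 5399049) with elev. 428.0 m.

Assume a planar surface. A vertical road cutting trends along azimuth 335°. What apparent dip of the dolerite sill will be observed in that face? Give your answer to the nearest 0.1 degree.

Let the plane be z = a·easting + b·northing + c.
DH-2−DH-1: −1037a − 151b = 136.5;  DH-3−DH-1: 61a − 268b = 126.5.
Solving gives a = −0.06088, b = −0.48587.
Unit vector along 335° is (sin 335°, cos 335°) = (-0.4226, 0.9063).
Slope in that direction = a·(-0.4226) + b·(0.9063) = −0.41462.
Apparent dip = arctan|0.41462| = 22.5° (true dip is 26.1°, so apparent ≤ true as expected).

22.5°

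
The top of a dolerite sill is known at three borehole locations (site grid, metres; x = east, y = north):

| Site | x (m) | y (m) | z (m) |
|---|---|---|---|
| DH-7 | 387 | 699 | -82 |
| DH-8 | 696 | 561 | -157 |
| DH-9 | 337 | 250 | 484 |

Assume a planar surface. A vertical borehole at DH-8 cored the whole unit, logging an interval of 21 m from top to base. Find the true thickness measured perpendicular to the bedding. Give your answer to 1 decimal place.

Let the plane be z = a·x + b·y + c.
DH-8−DH-7: 309a − 138b = −75;  DH-9−DH-7: −50a − 449b = 566.
Solving gives a = −0.76752, b = −1.17511.
|∇z| = √(a²+b²) = 1.40356, so dip δ = arctan(1.40356) = 54.53°.
True thickness = vertical thickness × cos δ = 21 × cos 54.53° = 12.2 m.

12.2 m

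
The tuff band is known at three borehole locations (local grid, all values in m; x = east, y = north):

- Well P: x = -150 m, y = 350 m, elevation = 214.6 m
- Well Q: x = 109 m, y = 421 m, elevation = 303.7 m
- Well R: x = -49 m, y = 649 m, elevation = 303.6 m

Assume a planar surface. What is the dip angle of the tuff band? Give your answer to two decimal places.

Two edge vectors: Well P→Well Q = (259, 71, 89.1), Well P→Well R = (101, 299, 89).
Normal n = (Well P→Well Q) × (Well P→Well R) = (-20321.9, -14051.9, 70270).
So ∂z/∂x = −n_x/n_z = 0.28920 and ∂z/∂y = −n_y/n_z = 0.19997.
Gradient magnitude |∇z| = √(a² + b²) = √(0.08364 + 0.03999) = 0.35160.
True dip = arctan(0.35160) = 19.37°, dipping toward SW (azimuth ≈ 235°).

19.37°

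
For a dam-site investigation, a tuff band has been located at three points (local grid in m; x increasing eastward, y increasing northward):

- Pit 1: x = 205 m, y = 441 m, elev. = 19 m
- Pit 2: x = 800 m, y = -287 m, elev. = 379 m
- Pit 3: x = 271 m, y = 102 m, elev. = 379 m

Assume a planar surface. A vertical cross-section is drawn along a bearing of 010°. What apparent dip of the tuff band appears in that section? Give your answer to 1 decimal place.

54.0°

Two edge vectors: Pit 1→Pit 2 = (595, -728, 360), Pit 1→Pit 3 = (66, -339, 360).
Normal n = (Pit 1→Pit 2) × (Pit 1→Pit 3) = (-140040, -190440, -153657).
So ∂z/∂x = −n_x/n_z = −0.91138 and ∂z/∂y = −n_y/n_z = −1.23938.
Unit vector along 010° is (sin 10°, cos 10°) = (0.1736, 0.9848).
Slope in that direction = a·(0.1736) + b·(0.9848) = −1.37881.
Apparent dip = arctan|1.37881| = 54.0° (true dip is 57.0°, so apparent ≤ true as expected).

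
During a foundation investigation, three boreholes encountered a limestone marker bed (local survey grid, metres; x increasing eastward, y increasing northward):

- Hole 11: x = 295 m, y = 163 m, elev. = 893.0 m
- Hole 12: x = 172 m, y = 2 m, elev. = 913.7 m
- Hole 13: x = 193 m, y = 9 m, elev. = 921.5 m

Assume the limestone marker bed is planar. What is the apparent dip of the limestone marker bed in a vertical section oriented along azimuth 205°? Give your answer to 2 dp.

14.92°

Let the plane be z = a·x + b·y + c.
Hole 12−Hole 11: −123a − 161b = 20.7;  Hole 13−Hole 11: −102a − 154b = 28.5.
Solving gives a = 0.55583, b = −0.55321.
Unit vector along 205° is (sin 205°, cos 205°) = (-0.4226, -0.9063).
Slope in that direction = a·(-0.4226) + b·(-0.9063) = 0.26648.
Apparent dip = arctan|0.26648| = 14.92° (true dip is 38.1°, so apparent ≤ true as expected).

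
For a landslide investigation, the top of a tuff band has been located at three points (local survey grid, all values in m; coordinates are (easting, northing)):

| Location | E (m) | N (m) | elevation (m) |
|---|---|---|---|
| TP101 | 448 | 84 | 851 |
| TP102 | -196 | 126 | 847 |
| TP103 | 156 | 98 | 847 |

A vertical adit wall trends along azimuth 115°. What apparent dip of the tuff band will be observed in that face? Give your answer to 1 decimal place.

8.6°

Two edge vectors: TP101→TP102 = (-644, 42, -4), TP101→TP103 = (-292, 14, -4).
Normal n = (TP101→TP102) × (TP101→TP103) = (-112, -1408, 3248).
So ∂z/∂E = −n_x/n_z = 0.03448 and ∂z/∂N = −n_y/n_z = 0.43350.
Unit vector along 115° is (sin 115°, cos 115°) = (0.9063, -0.4226).
Slope in that direction = a·(0.9063) + b·(-0.4226) = −0.15195.
Apparent dip = arctan|0.15195| = 8.6° (true dip is 23.5°, so apparent ≤ true as expected).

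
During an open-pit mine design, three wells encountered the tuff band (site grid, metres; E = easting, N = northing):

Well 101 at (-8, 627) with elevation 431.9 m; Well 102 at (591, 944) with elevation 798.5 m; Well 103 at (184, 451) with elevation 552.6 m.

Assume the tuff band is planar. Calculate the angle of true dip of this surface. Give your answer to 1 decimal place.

31.7°

Two edge vectors: Well 101→Well 102 = (599, 317, 366.6), Well 101→Well 103 = (192, -176, 120.7).
Normal n = (Well 101→Well 102) × (Well 101→Well 103) = (102783.5, -1912.1, -166288).
So ∂z/∂E = −n_x/n_z = 0.61811 and ∂z/∂N = −n_y/n_z = −0.01150.
Gradient magnitude |∇z| = √(a² + b²) = √(0.38205 + 0.00013) = 0.61821.
True dip = arctan(0.61821) = 31.7°, dipping toward W (azimuth ≈ 271°).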